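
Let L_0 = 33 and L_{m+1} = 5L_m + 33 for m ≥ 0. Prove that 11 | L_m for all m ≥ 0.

Base case: L_0 = 33 = 11·3, so 11 | L_0.
Assume 11 | L_k, so L_k = 11t for some integer t.
Then L_{k+1} = 5L_k + 33 = 5·(11t) + 33 = 11(5t + 3), so 11 | L_{k+1}.
By induction, 11 | L_m for all m ≥ 0.

11 | L_m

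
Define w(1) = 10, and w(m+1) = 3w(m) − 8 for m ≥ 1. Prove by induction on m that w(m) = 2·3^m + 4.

Base case: w(1) = 10, and 2·3^1 + 4 = 6 + 4 = 10.
Assume w(k) = 2·3^k + 4 for some k ≥ 1.
Then w(k+1) = 3w(k) − 8 = 3·(2·3^k + 4) − 8 = 6·3^k + 12 − 8 = 2·3^{k+1} + 4.
By induction, w(m) = 2·3^m + 4 for all m ≥ 1.

w(m) = 2·3^m + 4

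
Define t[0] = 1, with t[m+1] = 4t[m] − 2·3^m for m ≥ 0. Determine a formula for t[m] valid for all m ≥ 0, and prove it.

Claim: t[m] = -4^m + 2·3^m.

Base case: t[0] = 1, and -4^0 + 2·3^0 = -1 + 2 = 1.
Assume t[k] = -4^k + 2·3^k for some k ≥ 0.
Then t[k+1] = 4t[k] − 2·3^k = 4·(-4^k + 2·3^k) − 2·3^k = -4^{k+1} + 8·3^k − 2·3^k = -4^{k+1} + 6·3^k = -4^{k+1} + 2·3^{k+1}.
Hence t[m] = -4^m + 2·3^m for every m ≥ 0, by induction.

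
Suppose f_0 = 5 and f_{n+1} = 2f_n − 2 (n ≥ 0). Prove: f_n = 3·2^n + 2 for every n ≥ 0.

Base case: f_0 = 5, and 3·2^0 + 2 = 3 + 2 = 5.
Assume f_j = 3·2^j + 2 for some j ≥ 0.
Then f_{j+1} = 2f_j − 2 = 2·(3·2^j + 2) − 2 = 6·2^j + 4 − 2 = 3·2^{j+1} + 2.
So the formula holds for j+1, and by induction f_n = 3·2^n + 2 for all n ≥ 0.

f_n = 3·2^n + 2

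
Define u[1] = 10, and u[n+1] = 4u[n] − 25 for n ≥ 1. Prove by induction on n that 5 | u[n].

Base case: u[1] = 10 = 5·2, so 5 | u[1].
Assume 5 | u[m], so u[m] = 5t for some integer t.
Then u[m+1] = 4u[m] − 25 = 4·(5t) − 25 = 5(4t − 5), so 5 | u[m+1].
This completes the inductive step, so 5 | u[n] for all n ≥ 1.

5 | u[n]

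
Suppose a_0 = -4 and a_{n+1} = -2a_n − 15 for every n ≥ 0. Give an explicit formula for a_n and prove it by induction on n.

Claim: a_n = (-2)^n − 5.

Base case: a_0 = -4, and (-2)^0 − 5 = 1 − 5 = -4.
Assume a_m = (-2)^m − 5 for some m ≥ 0.
Then a_{m+1} = -2a_m − 15 = -2·((-2)^m − 5) − 15 = -2·(-2)^m + 10 − 15 = (-2)^{m+1} − 5.
Hence a_n = (-2)^n − 5 for every n ≥ 0, by induction.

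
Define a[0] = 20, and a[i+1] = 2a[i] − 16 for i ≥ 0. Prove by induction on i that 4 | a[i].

Base case: a[0] = 20 = 4·5, so 4 | a[0].
Assume 4 | a[k], so a[k] = 4t for some integer t.
Then a[k+1] = 2a[k] − 16 = 2·(4t) − 16 = 4(2t − 4), so 4 | a[k+1].
This completes the inductive step, so 4 | a[i] for all i ≥ 0.

4 | a[i]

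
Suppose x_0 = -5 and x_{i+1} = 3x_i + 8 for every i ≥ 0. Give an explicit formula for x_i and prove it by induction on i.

Claim: x_i = -3^i − 4.

Base case: x_0 = -5, and -3^0 − 4 = -1 − 4 = -5.
Assume x_k = -3^k − 4 for some k ≥ 0.
Then x_{k+1} = 3x_k + 8 = 3·(-3^k − 4) + 8 = -3^{k+1} − 12 + 8 = -3^{k+1} − 4.
So the formula holds for k+1, and by induction x_i = -3^i − 4 for all i ≥ 0.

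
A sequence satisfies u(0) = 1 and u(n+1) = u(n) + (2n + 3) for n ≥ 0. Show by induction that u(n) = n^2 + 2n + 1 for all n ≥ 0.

Base case: u(0) = 1, and 0^2 + 2·0 + 1 = 1.
Assume u(k) = k^2 + 2k + 1.
Then u(k+1) = u(k) + (2k + 3) = (k^2 + 2k + 1) + (2k + 3) = k^2 + 4k + 4,
and (k+1)^2 + 2·(k+1) + 1 = k^2 + 4k + 4.
This completes the inductive step, so u(n) = n^2 + 2n + 1 for all n ≥ 0.

u(n) = n^2 + 2n + 1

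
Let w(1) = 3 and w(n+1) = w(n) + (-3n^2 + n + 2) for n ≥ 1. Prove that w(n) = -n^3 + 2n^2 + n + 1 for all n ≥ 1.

Base case: w(1) = 3, and -1^3 + 2·1^2 + 1 + 1 = 3.
Assume w(j) = -j^3 + 2j^2 + j + 1.
Then w(j+1) = w(j) + (-3j^2 + j + 2) = (-j^3 + 2j^2 + j + 1) + (-3j^2 + j + 2) = -j^3 − j^2 + 2j + 3,
and -(j+1)^3 + 2·(j+1)^2 + (j+1) + 1 = -j^3 − j^2 + 2j + 3.
This completes the inductive step, so w(n) = -n^3 + 2n^2 + n + 1 for all n ≥ 1.

w(n) = -n^3 + 2n^2 + n + 1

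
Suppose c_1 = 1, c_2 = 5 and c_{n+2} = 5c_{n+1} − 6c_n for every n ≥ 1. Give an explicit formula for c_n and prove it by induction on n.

Claim: c_n = 3^n − 2^n.

Base cases: c_1 = 1 and 3^1 − 2^1 = 1; c_2 = 5 and 3^2 − 2^2 = 5.
Assume c_j = 3^j − 2^j for all 1 ≤ j ≤ m, where m ≥ 2.
Then c_{m+1} = 5c_m − 6c_{m−1} = 5·(3^m − 2^m) − 6·(3^{m−1} − 2^{m−1}) = (5·3 − 6)3^{m−1} − (5·2 − 6)2^{m−1} = 9·3^{m−1} − 4·2^{m−1} = 3^{m+1} − 2^{m+1}.
Hence c_n = 3^n − 2^n for every n ≥ 1, by strong induction.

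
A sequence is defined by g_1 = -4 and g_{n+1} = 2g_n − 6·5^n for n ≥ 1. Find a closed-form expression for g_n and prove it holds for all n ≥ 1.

Claim: g_n = 3·2^n − 2·5^n.

Base case: g_1 = -4, and 3·2^1 − 2·5^1 = 6 − 10 = -4.
Assume g_k = 3·2^k − 2·5^k for some k ≥ 1.
Then g_{k+1} = 2g_k − 6·5^k = 2·(3·2^k − 2·5^k) − 6·5^k = 3·2^{k+1} − 4·5^k − 6·5^k = 3·2^{k+1} − 10·5^k = 3·2^{k+1} − 2·5^{k+1}.
Hence g_n = 3·2^n − 2·5^n for every n ≥ 1, by induction.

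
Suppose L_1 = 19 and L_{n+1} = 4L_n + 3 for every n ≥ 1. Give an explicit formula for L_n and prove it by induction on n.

Claim: L_n = 5·4^n − 1.

Base case: L_1 = 19, and 5·4^1 − 1 = 20 − 1 = 19.
Assume L_j = 5·4^j − 1 for some j ≥ 1.
Then L_{j+1} = 4L_j + 3 = 4·(5·4^j − 1) + 3 = 20·4^j − 4 + 3 = 5·4^{j+1} − 1.
This completes the inductive step, so L_n = 5·4^n − 1 for all n ≥ 1.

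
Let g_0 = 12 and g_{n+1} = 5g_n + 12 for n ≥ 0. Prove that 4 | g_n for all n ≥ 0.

Base case: g_0 = 12 = 4·3, so 4 | g_0.
Assume 4 | g_j, so g_j = 4t for some integer t.
Then g_{j+1} = 5g_j + 12 = 5·(4t) + 12 = 4(5t + 3), so 4 | g_{j+1}.
This completes the inductive step, so 4 | g_n for all n ≥ 0.

4 | g_n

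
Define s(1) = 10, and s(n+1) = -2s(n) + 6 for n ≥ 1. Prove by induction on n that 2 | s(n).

Base case: s(1) = 10 = 2·5, so 2 | s(1).
Assume 2 | s(m), so s(m) = 2t for some integer t.
Then s(m+1) = -2s(m) + 6 = -2·(2t) + 6 = 2(-2t + 3), so 2 | s(m+1).
By induction, 2 | s(n) for all n ≥ 1.

2 | s(n)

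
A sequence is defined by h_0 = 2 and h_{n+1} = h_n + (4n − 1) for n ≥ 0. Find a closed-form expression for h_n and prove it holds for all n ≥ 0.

Claim: h_n = 2n^2 − 3n + 2.

Base case: h_0 = 2, and 2·0^2 − 3·0 + 2 = 2.
Assume h_j = 2j^2 − 3j + 2.
Then h_{j+1} = h_j + (4j − 1) = (2j^2 − 3j + 2) + (4j − 1) = 2j^2 + j + 1,
and 2·(j+1)^2 − 3·(j+1) + 2 = 2j^2 + j + 1.
Hence h_n = 2n^2 − 3n + 2 for every n ≥ 0, by induction.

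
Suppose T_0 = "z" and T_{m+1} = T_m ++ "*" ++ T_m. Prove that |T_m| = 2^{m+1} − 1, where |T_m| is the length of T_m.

Base case: |T_0| = 1, and 2^{0+1} − 1 = 1.
Assume |T_j| = 2^{j+1} − 1.
Then |T_{j+1}| = |T_j| + 1 + |T_j| = 2|T_j| + 1 = 2(2^{j+1} − 1) + 1 = 2^{j+2} − 2 + 1 = 2^{j+2} − 1.
By induction, |T_m| = 2^{m+1} − 1 for all m ≥ 0.

|T_m| = 2^{m+1} − 1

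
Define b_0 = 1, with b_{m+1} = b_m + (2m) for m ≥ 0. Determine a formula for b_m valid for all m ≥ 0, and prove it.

Claim: b_m = m^2 − m + 1.

Base case: b_0 = 1, and 0^2 − 0 + 1 = 1.
Assume b_k = k^2 − k + 1.
Then b_{k+1} = b_k + (2k) = (k^2 − k + 1) + (2k) = k^2 + k + 1,
and (k+1)^2 − (k+1) + 1 = k^2 + k + 1.
Hence b_m = m^2 − m + 1 for every m ≥ 0, by induction.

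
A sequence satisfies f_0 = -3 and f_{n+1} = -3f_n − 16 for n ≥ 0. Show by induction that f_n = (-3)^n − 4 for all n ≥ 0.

Base case: f_0 = -3, and (-3)^0 − 4 = 1 − 4 = -3.
Assume f_r = (-3)^r − 4 for some r ≥ 0.
Then f_{r+1} = -3f_r − 16 = -3·((-3)^r − 4) − 16 = -3·(-3)^r + 12 − 16 = (-3)^{r+1} − 4.
By induction, f_n = (-3)^n − 4 for all n ≥ 0.

f_n = (-3)^n − 4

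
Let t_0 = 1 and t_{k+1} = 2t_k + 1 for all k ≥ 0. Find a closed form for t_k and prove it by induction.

Claim: t_k = 2^{k+1} − 1.

Base case: t_0 = 1, and 2^{0+1} − 1 = 2 − 1 = 1.
Assume t_m = 2^{m+1} − 1 for some m ≥ 0.
Then t_{m+1} = 2t_m + 1 = 2·(2^{m+1} − 1) + 1 = 2^{m+2} − 2 + 1 = 2^{m+2} − 1.
So the formula holds for m+1, and by induction t_k = 2^{k+1} − 1 for all k ≥ 0.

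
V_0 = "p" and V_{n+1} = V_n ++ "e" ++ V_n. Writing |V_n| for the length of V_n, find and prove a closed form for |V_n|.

Claim: |V_n| = 2^{n+1} − 1.

Base case: |V_0| = 1, and 2^{0+1} − 1 = 1.
Assume |V_r| = 2^{r+1} − 1.
Then |V_{r+1}| = |V_r| + 1 + |V_r| = 2|V_r| + 1 = 2(2^{r+1} − 1) + 1 = 2^{r+2} − 2 + 1 = 2^{r+2} − 1.
Hence |V_n| = 2^{n+1} − 1 for every n ≥ 0, by induction.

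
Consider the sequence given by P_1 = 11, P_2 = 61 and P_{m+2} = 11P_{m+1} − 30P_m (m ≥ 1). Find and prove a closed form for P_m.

Claim: P_m = 5^m + 6^m.

Base cases: P_1 = 11 and 5^1 + 6^1 = 11; P_2 = 61 and 5^2 + 6^2 = 61.
Assume P_j = 5^j + 6^j for all 1 ≤ j ≤ k, where k ≥ 2.
Then P_{k+1} = 11P_k − 30P_{k−1} = 11·(5^k + 6^k) − 30·(5^{k−1} + 6^{k−1}) = (11·5 − 30)5^{k−1} + (11·6 − 30)6^{k−1} = 25·5^{k−1} + 36·6^{k−1} = 5^{k+1} + 6^{k+1}.
Hence P_m = 5^m + 6^m for every m ≥ 1, by strong induction.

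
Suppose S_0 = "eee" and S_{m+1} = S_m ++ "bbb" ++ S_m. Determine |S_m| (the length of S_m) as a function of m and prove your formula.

Claim: |S_m| = 6·2^m − 3.

Base case: |S_0| = 3, and 6·2^0 − 3 = 3.
Assume |S_r| = 6·2^r − 3.
Then |S_{r+1}| = |S_r| + 3 + |S_r| = 2|S_r| + 3 = 2(6·2^r − 3) + 3 = 6·2^{r+1} − 6 + 3 = 6·2^{r+1} − 3.
So the formula holds for r+1, and by induction |S_m| = 6·2^m − 3 for all m ≥ 0.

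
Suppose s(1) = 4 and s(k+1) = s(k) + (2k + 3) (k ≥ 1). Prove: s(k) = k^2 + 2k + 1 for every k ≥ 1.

Base case: s(1) = 4, and 1^2 + 2·1 + 1 = 4.
Assume s(r) = r^2 + 2r + 1.
Then s(r+1) = s(r) + (2r + 3) = (r^2 + 2r + 1) + (2r + 3) = r^2 + 4r + 4,
and (r+1)^2 + 2·(r+1) + 1 = r^2 + 4r + 4.
This completes the inductive step, so s(k) = k^2 + 2k + 1 for all k ≥ 1.

s(k) = k^2 + 2k + 1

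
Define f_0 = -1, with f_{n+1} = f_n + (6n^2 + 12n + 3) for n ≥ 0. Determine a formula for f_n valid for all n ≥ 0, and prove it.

Claim: f_n = 2n^3 + 3n^2 − 2n − 1.

Base case: f_0 = -1, and 2·0^3 + 3·0^2 − 2·0 − 1 = -1.
Assume f_j = 2j^3 + 3j^2 − 2j − 1.
Then f_{j+1} = f_j + (6j^2 + 12j + 3) = (2j^3 + 3j^2 − 2j − 1) + (6j^2 + 12j + 3) = 2j^3 + 9j^2 + 10j + 2,
and 2·(j+1)^3 + 3·(j+1)^2 − 2·(j+1) − 1 = 2j^3 + 9j^2 + 10j + 2.
By induction, f_n = 2n^3 + 3n^2 − 2n − 1 for all n ≥ 0.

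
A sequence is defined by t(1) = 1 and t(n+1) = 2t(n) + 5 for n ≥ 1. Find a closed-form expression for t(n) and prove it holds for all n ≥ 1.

Claim: t(n) = 3·2^n − 5.

Base case: t(1) = 1, and 3·2^1 − 5 = 6 − 5 = 1.
Assume t(j) = 3·2^j − 5 for some j ≥ 1.
Then t(j+1) = 2t(j) + 5 = 2·(3·2^j − 5) + 5 = 6·2^j − 10 + 5 = 3·2^{j+1} − 5.
By induction, t(n) = 3·2^n − 5 for all n ≥ 1.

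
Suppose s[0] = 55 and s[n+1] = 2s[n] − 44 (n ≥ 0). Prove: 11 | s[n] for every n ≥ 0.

Base case: s[0] = 55 = 11·5, so 11 | s[0].
Assume 11 | s[m], so s[m] = 11t for some integer t.
Then s[m+1] = 2s[m] − 44 = 2·(11t) − 44 = 11(2t − 4), so 11 | s[m+1].
Hence 11 | s[n] for every n ≥ 0, by induction.

11 | s[n]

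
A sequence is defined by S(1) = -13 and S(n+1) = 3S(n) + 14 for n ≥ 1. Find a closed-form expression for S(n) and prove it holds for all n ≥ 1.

Claim: S(n) = -2·3^n − 7.

Base case: S(1) = -13, and -2·3^1 − 7 = -6 − 7 = -13.
Assume S(k) = -2·3^k − 7 for some k ≥ 1.
Then S(k+1) = 3S(k) + 14 = 3·(-2·3^k − 7) + 14 = -6·3^k − 21 + 14 = -2·3^{k+1} − 7.
So the formula holds for k+1, and by induction S(n) = -2·3^n − 7 for all n ≥ 1.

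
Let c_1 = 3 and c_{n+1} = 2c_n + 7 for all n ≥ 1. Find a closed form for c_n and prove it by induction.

Claim: c_n = 5·2^n − 7.

Base case: c_1 = 3, and 5·2^1 − 7 = 10 − 7 = 3.
Assume c_k = 5·2^k − 7 for some k ≥ 1.
Then c_{k+1} = 2c_k + 7 = 2·(5·2^k − 7) + 7 = 10·2^k − 14 + 7 = 5·2^{k+1} − 7.
So the formula holds for k+1, and by induction c_n = 5·2^n − 7 for all n ≥ 1.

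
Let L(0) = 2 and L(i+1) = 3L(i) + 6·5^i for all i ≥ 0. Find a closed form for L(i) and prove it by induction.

Claim: L(i) = -3^i + 3·5^i.

Base case: L(0) = 2, and -3^0 + 3·5^0 = -1 + 3 = 2.
Assume L(j) = -3^j + 3·5^j for some j ≥ 0.
Then L(j+1) = 3L(j) + 6·5^j = 3·(-3^j + 3·5^j) + 6·5^j = -3^{j+1} + 9·5^j + 6·5^j = -3^{j+1} + 15·5^j = -3^{j+1} + 3·5^{j+1}.
Hence L(i) = -3^i + 3·5^i for every i ≥ 0, by induction.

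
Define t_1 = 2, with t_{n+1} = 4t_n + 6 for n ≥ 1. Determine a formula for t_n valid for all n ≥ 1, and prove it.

Claim: t_n = 4^n − 2.

Base case: t_1 = 2, and 4^1 − 2 = 4 − 2 = 2.
Assume t_j = 4^j − 2 for some j ≥ 1.
Then t_{j+1} = 4t_j + 6 = 4·(4^j − 2) + 6 = 4^{j+1} − 8 + 6 = 4^{j+1} − 2.
Hence t_n = 4^n − 2 for every n ≥ 1, by induction.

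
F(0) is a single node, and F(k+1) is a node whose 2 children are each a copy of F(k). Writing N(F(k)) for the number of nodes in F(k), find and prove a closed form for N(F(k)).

Claim: N(F(k)) = 2^{k+1} − 1.

Base case: N(F(0)) = 1, and 2^{0+1} − 1 = 1.
Assume N(F(j)) = 2^{j+1} − 1.
Then N(F(j+1)) = 1 + 2N(F(j)) = 1 + 2(2^{j+1} − 1) = 2^{j+2} − 2 + 1 = 2^{j+2} − 1.
So the formula holds for j+1, and by induction N(F(k)) = 2^{k+1} − 1 for all k ≥ 0.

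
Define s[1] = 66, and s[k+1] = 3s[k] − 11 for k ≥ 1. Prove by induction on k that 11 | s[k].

Base case: s[1] = 66 = 11·6, so 11 | s[1].
Assume 11 | s[j], so s[j] = 11t for some integer t.
Then s[j+1] = 3s[j] − 11 = 3·(11t) − 11 = 11(3t − 1), so 11 | s[j+1].
This completes the inductive step, so 11 | s[k] for all k ≥ 1.

11 | s[k]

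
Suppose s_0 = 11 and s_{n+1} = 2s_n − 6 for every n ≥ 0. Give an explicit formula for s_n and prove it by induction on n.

Claim: s_n = 5·2^n + 6.

Base case: s_0 = 11, and 5·2^0 + 6 = 5 + 6 = 11.
Assume s_k = 5·2^k + 6 for some k ≥ 0.
Then s_{k+1} = 2s_k − 6 = 2·(5·2^k + 6) − 6 = 10·2^k + 12 − 6 = 5·2^{k+1} + 6.
By induction, s_n = 5·2^n + 6 for all n ≥ 0.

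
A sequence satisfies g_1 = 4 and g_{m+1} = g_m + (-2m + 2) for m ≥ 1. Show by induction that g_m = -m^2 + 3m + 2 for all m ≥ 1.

Base case: g_1 = 4, and -1^2 + 3·1 + 2 = 4.
Assume g_j = -j^2 + 3j + 2.
Then g_{j+1} = g_j + (-2j + 2) = (-j^2 + 3j + 2) + (-2j + 2) = -j^2 + j + 4,
and -(j+1)^2 + 3·(j+1) + 2 = -j^2 + j + 4.
By induction, g_m = -m^2 + 3m + 2 for all m ≥ 1.

g_m = -m^2 + 3m + 2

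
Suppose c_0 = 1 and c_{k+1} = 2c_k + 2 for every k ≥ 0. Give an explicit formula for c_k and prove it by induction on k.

Claim: c_k = 3·2^k − 2.

Base case: c_0 = 1, and 3·2^0 − 2 = 3 − 2 = 1.
Assume c_m = 3·2^m − 2 for some m ≥ 0.
Then c_{m+1} = 2c_m + 2 = 2·(3·2^m − 2) + 2 = 6·2^m − 4 + 2 = 3·2^{m+1} − 2.
So the formula holds for m+1, and by induction c_k = 3·2^k − 2 for all k ≥ 0.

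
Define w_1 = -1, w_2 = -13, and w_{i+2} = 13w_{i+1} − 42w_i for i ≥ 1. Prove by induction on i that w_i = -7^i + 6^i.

Base cases: w_1 = -1 and -7^1 + 6^1 = -1; w_2 = -13 and -7^2 + 6^2 = -13.
Assume w_t = -7^t + 6^t for all 1 ≤ t ≤ j, where j ≥ 2.
Then w_{j+1} = 13w_j − 42w_{j−1} = 13·(-7^j + 6^j) − 42·(-7^{j−1} + 6^{j−1}) = -(13·7 − 42)7^{j−1} + (13·6 − 42)6^{j−1} = -49·7^{j−1} + 36·6^{j−1} = -7^{j+1} + 6^{j+1}.
Hence w_i = -7^i + 6^i for every i ≥ 1, by strong induction.

w_i = -7^i + 6^i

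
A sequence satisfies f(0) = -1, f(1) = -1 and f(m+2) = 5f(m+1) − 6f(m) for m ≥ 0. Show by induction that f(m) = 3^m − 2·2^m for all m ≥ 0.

Base cases: f(0) = -1 and 3^0 − 2·2^0 = -1; f(1) = -1 and 3^1 − 2·2^1 = -1.
Assume f(j) = 3^j − 2·2^j for all 0 ≤ j ≤ r, where r ≥ 1.
Then f(r+1) = 5f(r) − 6f(r−1) = 5·(3^r − 2·2^r) − 6·(3^{r−1} − 2·2^{r−1}) = (5·3 − 6)3^{r−1} − 2·(5·2 − 6)2^{r−1} = 9·3^{r−1} − 8·2^{r−1} = 3^{r+1} − 2·2^{r+1}.
So the formula holds for r+1, and by strong induction f(m) = 3^m − 2·2^m for all m ≥ 0.

f(m) = 3^m − 2·2^m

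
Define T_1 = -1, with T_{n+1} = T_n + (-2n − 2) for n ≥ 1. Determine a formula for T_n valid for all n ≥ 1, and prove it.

Claim: T_n = -n^2 − n + 1.

Base case: T_1 = -1, and -1^2 − 1 + 1 = -1.
Assume T_r = -r^2 − r + 1.
Then T_{r+1} = T_r + (-2r − 2) = (-r^2 − r + 1) + (-2r − 2) = -r^2 − 3r − 1,
and -(r+1)^2 − (r+1) + 1 = -r^2 − 3r − 1.
By induction, T_n = -n^2 − n + 1 for all n ≥ 1.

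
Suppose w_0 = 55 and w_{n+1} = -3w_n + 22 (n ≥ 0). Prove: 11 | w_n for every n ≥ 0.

Base case: w_0 = 55 = 11·5, so 11 | w_0.
Assume 11 | w_j, so w_j = 11t for some integer t.
Then w_{j+1} = -3w_j + 22 = -3·(11t) + 22 = 11(-3t + 2), so 11 | w_{j+1}.
Hence 11 | w_n for every n ≥ 0, by induction.

11 | w_n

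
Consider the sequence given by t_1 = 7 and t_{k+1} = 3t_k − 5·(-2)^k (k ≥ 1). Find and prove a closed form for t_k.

Claim: t_k = 3·3^k + (-2)^k.

Base case: t_1 = 7, and 3·3^1 + (-2)^1 = 9 − 2 = 7.
Assume t_m = 3·3^m + (-2)^m for some m ≥ 1.
Then t_{m+1} = 3t_m − 5·(-2)^m = 3·(3·3^m + (-2)^m) − 5·(-2)^m = 3·3^{m+1} + 3·(-2)^m − 5·(-2)^m = 3·3^{m+1} − 2·(-2)^m = 3·3^{m+1} + (-2)^{m+1}.
Hence t_k = 3·3^k + (-2)^k for every k ≥ 1, by induction.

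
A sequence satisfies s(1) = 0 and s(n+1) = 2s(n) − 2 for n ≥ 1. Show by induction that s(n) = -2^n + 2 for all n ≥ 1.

Base case: s(1) = 0, and -2^1 + 2 = -2 + 2 = 0.
Assume s(m) = -2^m + 2 for some m ≥ 1.
Then s(m+1) = 2s(m) − 2 = 2·(-2^m + 2) − 2 = -2^{m+1} + 4 − 2 = -2^{m+1} + 2.
By induction, s(n) = -2^n + 2 for all n ≥ 1.

s(n) = -2^n + 2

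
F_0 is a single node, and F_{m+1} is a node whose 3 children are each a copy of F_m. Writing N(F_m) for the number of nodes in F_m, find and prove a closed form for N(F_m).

Claim: N(F_m) = (3^{m+1} − 1)/2.

Base case: N(F_0) = 1, and (3^{0+1} − 1)/2 = 1.
Assume N(F_j) = (3^{j+1} − 1)/2.
Then N(F_{j+1}) = 1 + 3N(F_j) = 1 + 3·(3^{j+1} − 1)/2 = 1 + (3^{j+2} − 3)/2 = (2 + 3^{j+2} − 3)/2 = (3^{j+2} − 1)/2.
So the formula holds for j+1, and by induction N(F_m) = (3^{m+1} − 1)/2 for all m ≥ 0.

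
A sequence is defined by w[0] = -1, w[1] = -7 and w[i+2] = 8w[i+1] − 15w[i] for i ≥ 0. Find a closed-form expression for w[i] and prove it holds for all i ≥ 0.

Claim: w[i] = 3^i − 2·5^i.

Base cases: w[0] = -1 and 3^0 − 2·5^0 = -1; w[1] = -7 and 3^1 − 2·5^1 = -7.
Assume w[j] = 3^j − 2·5^j for all 0 ≤ j ≤ k, where k ≥ 1.
Then w[k+1] = 8w[k] − 15w[k−1] = 8·(3^k − 2·5^k) − 15·(3^{k−1} − 2·5^{k−1}) = (8·3 − 15)3^{k−1} − 2·(8·5 − 15)5^{k−1} = 9·3^{k−1} − 50·5^{k−1} = 3^{k+1} − 2·5^{k+1}.
By strong induction, w[i] = 3^i − 2·5^i for all i ≥ 0.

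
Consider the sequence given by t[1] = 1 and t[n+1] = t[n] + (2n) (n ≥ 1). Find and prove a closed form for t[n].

Claim: t[n] = n^2 − n + 1.

Base case: t[1] = 1, and 1^2 − 1 + 1 = 1.
Assume t[j] = j^2 − j + 1.
Then t[j+1] = t[j] + (2j) = (j^2 − j + 1) + (2j) = j^2 + j + 1,
and (j+1)^2 − (j+1) + 1 = j^2 + j + 1.
Hence t[n] = n^2 − n + 1 for every n ≥ 1, by induction.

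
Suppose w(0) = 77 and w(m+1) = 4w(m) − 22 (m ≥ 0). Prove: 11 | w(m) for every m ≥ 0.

Base case: w(0) = 77 = 11·7, so 11 | w(0).
Assume 11 | w(j), so w(j) = 11t for some integer t.
Then w(j+1) = 4w(j) − 22 = 4·(11t) − 22 = 11(4t − 2), so 11 | w(j+1).
By induction, 11 | w(m) for all m ≥ 0.

11 | w(m)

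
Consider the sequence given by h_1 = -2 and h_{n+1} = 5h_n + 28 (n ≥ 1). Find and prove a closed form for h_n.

Claim: h_n = 5^n − 7.

Base case: h_1 = -2, and 5^1 − 7 = 5 − 7 = -2.
Assume h_r = 5^r − 7 for some r ≥ 1.
Then h_{r+1} = 5h_r + 28 = 5·(5^r − 7) + 28 = 5^{r+1} − 35 + 28 = 5^{r+1} − 7.
So the formula holds for r+1, and by induction h_n = 5^n − 7 for all n ≥ 1.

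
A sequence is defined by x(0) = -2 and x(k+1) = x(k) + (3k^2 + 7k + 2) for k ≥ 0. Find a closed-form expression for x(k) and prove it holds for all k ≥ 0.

Claim: x(k) = k^3 + 2k^2 − k − 2.

Base case: x(0) = -2, and 0^3 + 2·0^2 − 0 − 2 = -2.
Assume x(j) = j^3 + 2j^2 − j − 2.
Then x(j+1) = x(j) + (3j^2 + 7j + 2) = (j^3 + 2j^2 − j − 2) + (3j^2 + 7j + 2) = j^3 + 5j^2 + 6j,
and (j+1)^3 + 2·(j+1)^2 − (j+1) − 2 = j^3 + 5j^2 + 6j.
This completes the inductive step, so x(k) = k^3 + 2k^2 − k − 2 for all k ≥ 0.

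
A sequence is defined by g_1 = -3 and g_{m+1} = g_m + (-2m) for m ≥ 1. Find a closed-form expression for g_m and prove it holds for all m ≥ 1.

Claim: g_m = -m^2 + m − 3.

Base case: g_1 = -3, and -1^2 + 1 − 3 = -3.
Assume g_r = -r^2 + r − 3.
Then g_{r+1} = g_r + (-2r) = (-r^2 + r − 3) + (-2r) = -r^2 − r − 3,
and -(r+1)^2 + (r+1) − 3 = -r^2 − r − 3.
By induction, g_m = -m^2 + m − 3 for all m ≥ 1.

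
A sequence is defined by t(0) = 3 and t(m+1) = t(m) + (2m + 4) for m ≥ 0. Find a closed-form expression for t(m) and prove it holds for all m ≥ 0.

Claim: t(m) = m^2 + 3m + 3.

Base case: t(0) = 3, and 0^2 + 3·0 + 3 = 3.
Assume t(j) = j^2 + 3j + 3.
Then t(j+1) = t(j) + (2j + 4) = (j^2 + 3j + 3) + (2j + 4) = j^2 + 5j + 7,
and (j+1)^2 + 3·(j+1) + 3 = j^2 + 5j + 7.
Hence t(m) = m^2 + 3m + 3 for every m ≥ 0, by induction.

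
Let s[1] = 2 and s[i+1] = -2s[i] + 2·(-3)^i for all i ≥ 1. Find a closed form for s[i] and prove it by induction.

Claim: s[i] = 2·(-2)^i − 2·(-3)^i.

Base case: s[1] = 2, and 2·(-2)^1 − 2·(-3)^1 = -4 + 6 = 2.
Assume s[j] = 2·(-2)^j − 2·(-3)^j for some j ≥ 1.
Then s[j+1] = -2s[j] + 2·(-3)^j = -2·(2·(-2)^j − 2·(-3)^j) + 2·(-3)^j = 2·(-2)^{j+1} + 4·(-3)^j + 2·(-3)^j = 2·(-2)^{j+1} + 6·(-3)^j = 2·(-2)^{j+1} − 2·(-3)^{j+1}.
By induction, s[i] = 2·(-2)^i − 2·(-3)^i for all i ≥ 1.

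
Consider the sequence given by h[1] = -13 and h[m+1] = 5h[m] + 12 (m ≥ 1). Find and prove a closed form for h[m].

Claim: h[m] = -2·5^m − 3.

Base case: h[1] = -13, and -2·5^1 − 3 = -10 − 3 = -13.
Assume h[r] = -2·5^r − 3 for some r ≥ 1.
Then h[r+1] = 5h[r] + 12 = 5·(-2·5^r − 3) + 12 = -10·5^r − 15 + 12 = -2·5^{r+1} − 3.
So the formula holds for r+1, and by induction h[m] = -2·5^m − 3 for all m ≥ 1.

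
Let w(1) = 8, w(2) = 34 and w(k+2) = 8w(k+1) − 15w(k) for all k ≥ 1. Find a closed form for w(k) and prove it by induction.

Claim: w(k) = 5^k + 3^k.

Base cases: w(1) = 8 and 5^1 + 3^1 = 8; w(2) = 34 and 5^2 + 3^2 = 34.
Assume w(i) = 5^i + 3^i for all 1 ≤ i ≤ j, where j ≥ 2.
Then w(j+1) = 8w(j) − 15w(j−1) = 8·(5^j + 3^j) − 15·(5^{j−1} + 3^{j−1}) = (8·5 − 15)5^{j−1} + (8·3 − 15)3^{j−1} = 25·5^{j−1} + 9·3^{j−1} = 5^{j+1} + 3^{j+1}.
Hence w(k) = 5^k + 3^k for every k ≥ 1, by strong induction.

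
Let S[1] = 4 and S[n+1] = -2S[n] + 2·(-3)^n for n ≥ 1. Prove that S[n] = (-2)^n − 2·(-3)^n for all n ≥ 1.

Base case: S[1] = 4, and (-2)^1 − 2·(-3)^1 = -2 + 6 = 4.
Assume S[m] = (-2)^m − 2·(-3)^m for some m ≥ 1.
Then S[m+1] = -2S[m] + 2·(-3)^m = -2·((-2)^m − 2·(-3)^m) + 2·(-3)^m = (-2)^{m+1} + 4·(-3)^m + 2·(-3)^m = (-2)^{m+1} + 6·(-3)^m = (-2)^{m+1} − 2·(-3)^{m+1}.
So the formula holds for m+1, and by induction S[n] = (-2)^n − 2·(-3)^n for all n ≥ 1.

S[n] = (-2)^n − 2·(-3)^n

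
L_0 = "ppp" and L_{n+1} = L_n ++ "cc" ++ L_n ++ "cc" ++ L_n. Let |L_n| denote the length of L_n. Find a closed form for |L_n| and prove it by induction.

Claim: |L_n| = 5·3^n − 2.

Base case: |L_0| = 3, and 5·3^0 − 2 = 3.
Assume |L_k| = 5·3^k − 2.
Then |L_{k+1}| = 3|L_k| + 4 = 3(5·3^k − 2) + 4 = 5·3^{k+1} − 6 + 4 = 5·3^{k+1} − 2.
This completes the inductive step, so |L_n| = 5·3^n − 2 for all n ≥ 0.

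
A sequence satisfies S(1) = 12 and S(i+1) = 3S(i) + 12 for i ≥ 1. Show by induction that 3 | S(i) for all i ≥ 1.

Base case: S(1) = 12 = 3·4, so 3 | S(1).
Assume 3 | S(r), so S(r) = 3t for some integer t.
Then S(r+1) = 3S(r) + 12 = 3·(3t) + 12 = 3(3t + 4), so 3 | S(r+1).
Hence 3 | S(i) for every i ≥ 1, by induction.

3 | S(i)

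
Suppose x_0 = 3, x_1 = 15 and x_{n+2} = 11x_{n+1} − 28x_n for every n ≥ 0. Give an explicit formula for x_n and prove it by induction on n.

Claim: x_n = 7^n + 2·4^n.

Base cases: x_0 = 3 and 7^0 + 2·4^0 = 3; x_1 = 15 and 7^1 + 2·4^1 = 15.
Assume x_j = 7^j + 2·4^j for all 0 ≤ j ≤ m, where m ≥ 1.
Then x_{m+1} = 11x_m − 28x_{m−1} = 11·(7^m + 2·4^m) − 28·(7^{m−1} + 2·4^{m−1}) = (11·7 − 28)7^{m−1} + 2·(11·4 − 28)4^{m−1} = 49·7^{m−1} + 32·4^{m−1} = 7^{m+1} + 2·4^{m+1}.
Hence x_n = 7^n + 2·4^n for every n ≥ 0, by strong induction.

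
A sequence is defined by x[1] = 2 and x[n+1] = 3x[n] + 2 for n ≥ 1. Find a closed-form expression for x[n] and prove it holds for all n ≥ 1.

Claim: x[n] = 3^n − 1.

Base case: x[1] = 2, and 3^1 − 1 = 3 − 1 = 2.
Assume x[r] = 3^r − 1 for some r ≥ 1.
Then x[r+1] = 3x[r] + 2 = 3·(3^r − 1) + 2 = 3^{r+1} − 3 + 2 = 3^{r+1} − 1.
Hence x[n] = 3^n − 1 for every n ≥ 1, by induction.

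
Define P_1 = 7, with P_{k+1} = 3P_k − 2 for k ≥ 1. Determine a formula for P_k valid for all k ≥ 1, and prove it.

Claim: P_k = 2·3^k + 1.

Base case: P_1 = 7, and 2·3^1 + 1 = 6 + 1 = 7.
Assume P_r = 2·3^r + 1 for some r ≥ 1.
Then P_{r+1} = 3P_r − 2 = 3·(2·3^r + 1) − 2 = 6·3^r + 3 − 2 = 2·3^{r+1} + 1.
So the formula holds for r+1, and by induction P_k = 2·3^k + 1 for all k ≥ 1.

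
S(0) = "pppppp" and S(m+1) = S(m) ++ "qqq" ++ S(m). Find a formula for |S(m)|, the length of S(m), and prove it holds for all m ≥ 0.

Claim: |S(m)| = 9·2^m − 3.

Base case: |S(0)| = 6, and 9·2^0 − 3 = 6.
Assume |S(k)| = 9·2^k − 3.
Then |S(k+1)| = |S(k)| + 3 + |S(k)| = 2|S(k)| + 3 = 2(9·2^k − 3) + 3 = 9·2^{k+1} − 6 + 3 = 9·2^{k+1} − 3.
By induction, |S(m)| = 9·2^m − 3 for all m ≥ 0.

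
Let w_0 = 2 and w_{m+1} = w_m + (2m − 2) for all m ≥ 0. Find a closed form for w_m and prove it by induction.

Claim: w_m = m^2 − 3m + 2.

Base case: w_0 = 2, and 0^2 − 3·0 + 2 = 2.
Assume w_k = k^2 − 3k + 2.
Then w_{k+1} = w_k + (2k − 2) = (k^2 − 3k + 2) + (2k − 2) = k^2 − k,
and (k+1)^2 − 3·(k+1) + 2 = k^2 − k.
This completes the inductive step, so w_m = m^2 − 3m + 2 for all m ≥ 0.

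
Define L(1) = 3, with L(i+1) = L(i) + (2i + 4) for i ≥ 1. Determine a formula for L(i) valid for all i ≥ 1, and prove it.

Claim: L(i) = i^2 + 3i − 1.

Base case: L(1) = 3, and 1^2 + 3·1 − 1 = 3.
Assume L(j) = j^2 + 3j − 1.
Then L(j+1) = L(j) + (2j + 4) = (j^2 + 3j − 1) + (2j + 4) = j^2 + 5j + 3,
and (j+1)^2 + 3·(j+1) − 1 = j^2 + 5j + 3.
By induction, L(i) = i^2 + 3i − 1 for all i ≥ 1.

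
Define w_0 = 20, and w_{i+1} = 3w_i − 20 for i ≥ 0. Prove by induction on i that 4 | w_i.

Base case: w_0 = 20 = 4·5, so 4 | w_0.
Assume 4 | w_k, so w_k = 4t for some integer t.
Then w_{k+1} = 3w_k − 20 = 3·(4t) − 20 = 4(3t − 5), so 4 | w_{k+1}.
This completes the inductive step, so 4 | w_i for all i ≥ 0.

4 | w_i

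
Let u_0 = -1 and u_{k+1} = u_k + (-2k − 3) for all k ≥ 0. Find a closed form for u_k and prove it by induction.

Claim: u_k = -k^2 − 2k − 1.

Base case: u_0 = -1, and -0^2 − 2·0 − 1 = -1.
Assume u_j = -j^2 − 2j − 1.
Then u_{j+1} = u_j + (-2j − 3) = (-j^2 − 2j − 1) + (-2j − 3) = -j^2 − 4j − 4,
and -(j+1)^2 − 2·(j+1) − 1 = -j^2 − 4j − 4.
Hence u_k = -k^2 − 2k − 1 for every k ≥ 0, by induction.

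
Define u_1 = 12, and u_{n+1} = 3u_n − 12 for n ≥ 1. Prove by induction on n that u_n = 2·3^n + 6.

Base case: u_1 = 12, and 2·3^1 + 6 = 6 + 6 = 12.
Assume u_j = 2·3^j + 6 for some j ≥ 1.
Then u_{j+1} = 3u_j − 12 = 3·(2·3^j + 6) − 12 = 6·3^j + 18 − 12 = 2·3^{j+1} + 6.
This completes the inductive step, so u_n = 2·3^n + 6 for all n ≥ 1.

u_n = 2·3^n + 6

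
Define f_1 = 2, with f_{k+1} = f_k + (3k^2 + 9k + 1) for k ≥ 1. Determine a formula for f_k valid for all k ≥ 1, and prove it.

Claim: f_k = k^3 + 3k^2 − 3k + 1.

Base case: f_1 = 2, and 1^3 + 3·1^2 − 3·1 + 1 = 2.
Assume f_r = r^3 + 3r^2 − 3r + 1.
Then f_{r+1} = f_r + (3r^2 + 9r + 1) = (r^3 + 3r^2 − 3r + 1) + (3r^2 + 9r + 1) = r^3 + 6r^2 + 6r + 2,
and (r+1)^3 + 3·(r+1)^2 − 3·(r+1) + 1 = r^3 + 6r^2 + 6r + 2.
By induction, f_k = k^3 + 3k^2 − 3k + 1 for all k ≥ 1.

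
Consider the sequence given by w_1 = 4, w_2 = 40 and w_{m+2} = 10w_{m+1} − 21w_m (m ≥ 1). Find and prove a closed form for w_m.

Claim: w_m = 7^m − 3^m.

Base cases: w_1 = 4 and 7^1 − 3^1 = 4; w_2 = 40 and 7^2 − 3^2 = 40.
Assume w_i = 7^i − 3^i for all 1 ≤ i ≤ j, where j ≥ 2.
Then w_{j+1} = 10w_j − 21w_{j−1} = 10·(7^j − 3^j) − 21·(7^{j−1} − 3^{j−1}) = (10·7 − 21)7^{j−1} − (10·3 − 21)3^{j−1} = 49·7^{j−1} − 9·3^{j−1} = 7^{j+1} − 3^{j+1}.
So the formula holds for j+1, and by strong induction w_m = 7^m − 3^m for all m ≥ 1.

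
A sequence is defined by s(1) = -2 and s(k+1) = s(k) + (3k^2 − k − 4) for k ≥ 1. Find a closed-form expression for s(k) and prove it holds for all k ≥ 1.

Claim: s(k) = k^3 − 2k^2 − 3k + 2.

Base case: s(1) = -2, and 1^3 − 2·1^2 − 3·1 + 2 = -2.
Assume s(r) = r^3 − 2r^2 − 3r + 2.
Then s(r+1) = s(r) + (3r^2 − r − 4) = (r^3 − 2r^2 − 3r + 2) + (3r^2 − r − 4) = r^3 + r^2 − 4r − 2,
and (r+1)^3 − 2·(r+1)^2 − 3·(r+1) + 2 = r^3 + r^2 − 4r − 2.
Hence s(k) = k^3 − 2k^2 − 3k + 2 for every k ≥ 1, by induction.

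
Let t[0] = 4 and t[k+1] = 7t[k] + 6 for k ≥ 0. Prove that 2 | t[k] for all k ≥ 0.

Base case: t[0] = 4 = 2·2, so 2 | t[0].
Assume 2 | t[r], so t[r] = 2s for some integer s.
Then t[r+1] = 7t[r] + 6 = 7·(2s) + 6 = 2(7s + 3), so 2 | t[r+1].
This completes the inductive step, so 2 | t[k] for all k ≥ 0.

2 | t[k]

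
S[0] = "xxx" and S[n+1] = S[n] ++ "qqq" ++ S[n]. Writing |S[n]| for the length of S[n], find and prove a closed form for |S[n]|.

Claim: |S[n]| = 6·2^n − 3.

Base case: |S[0]| = 3, and 6·2^0 − 3 = 3.
Assume |S[k]| = 6·2^k − 3.
Then |S[k+1]| = |S[k]| + 3 + |S[k]| = 2|S[k]| + 3 = 2(6·2^k − 3) + 3 = 6·2^{k+1} − 6 + 3 = 6·2^{k+1} − 3.
Hence |S[n]| = 6·2^n − 3 for every n ≥ 0, by induction.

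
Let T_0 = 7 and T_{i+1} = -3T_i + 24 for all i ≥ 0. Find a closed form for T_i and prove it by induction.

Claim: T_i = (-3)^i + 6.

Base case: T_0 = 7, and (-3)^0 + 6 = 1 + 6 = 7.
Assume T_m = (-3)^m + 6 for some m ≥ 0.
Then T_{m+1} = -3T_m + 24 = -3·((-3)^m + 6) + 24 = -3·(-3)^m − 18 + 24 = (-3)^{m+1} + 6.
Hence T_i = (-3)^i + 6 for every i ≥ 0, by induction.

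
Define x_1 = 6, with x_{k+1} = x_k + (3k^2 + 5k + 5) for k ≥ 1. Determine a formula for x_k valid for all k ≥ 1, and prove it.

Claim: x_k = k^3 + k^2 + 3k + 1.

Base case: x_1 = 6, and 1^3 + 1^2 + 3·1 + 1 = 6.
Assume x_j = j^3 + j^2 + 3j + 1.
Then x_{j+1} = x_j + (3j^2 + 5j + 5) = (j^3 + j^2 + 3j + 1) + (3j^2 + 5j + 5) = j^3 + 4j^2 + 8j + 6,
and (j+1)^3 + (j+1)^2 + 3·(j+1) + 1 = j^3 + 4j^2 + 8j + 6.
Hence x_k = k^3 + k^2 + 3k + 1 for every k ≥ 1, by induction.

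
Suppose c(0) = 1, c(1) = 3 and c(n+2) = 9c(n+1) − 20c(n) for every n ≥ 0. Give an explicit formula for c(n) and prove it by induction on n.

Claim: c(n) = -5^n + 2·4^n.

Base cases: c(0) = 1 and -5^0 + 2·4^0 = 1; c(1) = 3 and -5^1 + 2·4^1 = 3.
Assume c(j) = -5^j + 2·4^j for all 0 ≤ j ≤ r, where r ≥ 1.
Then c(r+1) = 9c(r) − 20c(r−1) = 9·(-5^r + 2·4^r) − 20·(-5^{r−1} + 2·4^{r−1}) = -(9·5 − 20)5^{r−1} + 2·(9·4 − 20)4^{r−1} = -25·5^{r−1} + 32·4^{r−1} = -5^{r+1} + 2·4^{r+1}.
Hence c(n) = -5^n + 2·4^n for every n ≥ 0, by strong induction.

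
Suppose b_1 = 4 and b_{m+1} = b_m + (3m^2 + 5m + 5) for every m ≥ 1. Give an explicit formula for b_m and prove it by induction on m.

Claim: b_m = m^3 + m^2 + 3m − 1.

Base case: b_1 = 4, and 1^3 + 1^2 + 3·1 − 1 = 4.
Assume b_r = r^3 + r^2 + 3r − 1.
Then b_{r+1} = b_r + (3r^2 + 5r + 5) = (r^3 + r^2 + 3r − 1) + (3r^2 + 5r + 5) = r^3 + 4r^2 + 8r + 4,
and (r+1)^3 + (r+1)^2 + 3·(r+1) − 1 = r^3 + 4r^2 + 8r + 4.
By induction, b_m = m^3 + m^2 + 3m − 1 for all m ≥ 1.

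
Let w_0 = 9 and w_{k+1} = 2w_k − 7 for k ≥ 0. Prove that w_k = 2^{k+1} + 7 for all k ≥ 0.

Base case: w_0 = 9, and 2^{0+1} + 7 = 2 + 7 = 9.
Assume w_r = 2^{r+1} + 7 for some r ≥ 0.
Then w_{r+1} = 2w_r − 7 = 2·(2^{r+1} + 7) − 7 = 2^{r+2} + 14 − 7 = 2^{r+2} + 7.
Hence w_k = 2^{k+1} + 7 for every k ≥ 0, by induction.

w_k = 2^{k+1} + 7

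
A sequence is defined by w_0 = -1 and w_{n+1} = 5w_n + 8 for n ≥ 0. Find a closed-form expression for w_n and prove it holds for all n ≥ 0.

Claim: w_n = 5^n − 2.

Base case: w_0 = -1, and 5^0 − 2 = 1 − 2 = -1.
Assume w_r = 5^r − 2 for some r ≥ 0.
Then w_{r+1} = 5w_r + 8 = 5·(5^r − 2) + 8 = 5^{r+1} − 10 + 8 = 5^{r+1} − 2.
By induction, w_n = 5^n − 2 for all n ≥ 0.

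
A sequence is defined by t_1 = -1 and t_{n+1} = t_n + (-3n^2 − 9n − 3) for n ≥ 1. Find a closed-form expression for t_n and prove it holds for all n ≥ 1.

Claim: t_n = -n^3 − 3n^2 + n + 2.

Base case: t_1 = -1, and -1^3 − 3·1^2 + 1 + 2 = -1.
Assume t_k = -k^3 − 3k^2 + k + 2.
Then t_{k+1} = t_k + (-3k^2 − 9k − 3) = (-k^3 − 3k^2 + k + 2) + (-3k^2 − 9k − 3) = -k^3 − 6k^2 − 8k − 1,
and -(k+1)^3 − 3·(k+1)^2 + (k+1) + 2 = -k^3 − 6k^2 − 8k − 1.
This completes the inductive step, so t_n = -n^3 − 3n^2 + n + 2 for all n ≥ 1.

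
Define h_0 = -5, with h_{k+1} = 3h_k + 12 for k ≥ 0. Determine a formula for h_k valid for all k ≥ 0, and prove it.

Claim: h_k = 3^k − 6.

Base case: h_0 = -5, and 3^0 − 6 = 1 − 6 = -5.
Assume h_j = 3^j − 6 for some j ≥ 0.
Then h_{j+1} = 3h_j + 12 = 3·(3^j − 6) + 12 = 3^{j+1} − 18 + 12 = 3^{j+1} − 6.
This completes the inductive step, so h_k = 3^k − 6 for all k ≥ 0.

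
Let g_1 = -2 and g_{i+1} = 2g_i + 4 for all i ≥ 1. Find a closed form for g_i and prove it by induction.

Claim: g_i = 2^i − 4.

Base case: g_1 = -2, and 2^1 − 4 = 2 − 4 = -2.
Assume g_j = 2^j − 4 for some j ≥ 1.
Then g_{j+1} = 2g_j + 4 = 2·(2^j − 4) + 4 = 2^{j+1} − 8 + 4 = 2^{j+1} − 4.
Hence g_i = 2^i − 4 for every i ≥ 1, by induction.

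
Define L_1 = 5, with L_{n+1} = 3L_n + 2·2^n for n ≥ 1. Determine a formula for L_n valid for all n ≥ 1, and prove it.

Claim: L_n = 3·3^n − 2·2^n.

Base case: L_1 = 5, and 3·3^1 − 2·2^1 = 9 − 4 = 5.
Assume L_k = 3·3^k − 2·2^k for some k ≥ 1.
Then L_{k+1} = 3L_k + 2·2^k = 3·(3·3^k − 2·2^k) + 2·2^k = 3·3^{k+1} − 6·2^k + 2·2^k = 3·3^{k+1} − 4·2^k = 3·3^{k+1} − 2·2^{k+1}.
So the formula holds for k+1, and by induction L_n = 3·3^n − 2·2^n for all n ≥ 1.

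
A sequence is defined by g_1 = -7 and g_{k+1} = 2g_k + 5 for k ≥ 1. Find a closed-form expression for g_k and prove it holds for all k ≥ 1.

Claim: g_k = -2^k − 5.

Base case: g_1 = -7, and -2^1 − 5 = -2 − 5 = -7.
Assume g_j = -2^j − 5 for some j ≥ 1.
Then g_{j+1} = 2g_j + 5 = 2·(-2^j − 5) + 5 = -2^{j+1} − 10 + 5 = -2^{j+1} − 5.
This completes the inductive step, so g_k = -2^k − 5 for all k ≥ 1.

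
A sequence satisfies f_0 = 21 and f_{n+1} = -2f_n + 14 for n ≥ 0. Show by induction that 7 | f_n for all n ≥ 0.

Base case: f_0 = 21 = 7·3, so 7 | f_0.
Assume 7 | f_m, so f_m = 7t for some integer t.
Then f_{m+1} = -2f_m + 14 = -2·(7t) + 14 = 7(-2t + 2), so 7 | f_{m+1}.
By induction, 7 | f_n for all n ≥ 0.

7 | f_n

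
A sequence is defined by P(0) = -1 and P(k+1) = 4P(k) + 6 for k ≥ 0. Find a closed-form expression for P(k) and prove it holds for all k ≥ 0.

Claim: P(k) = 4^k − 2.

Base case: P(0) = -1, and 4^0 − 2 = 1 − 2 = -1.
Assume P(r) = 4^r − 2 for some r ≥ 0.
Then P(r+1) = 4P(r) + 6 = 4·(4^r − 2) + 6 = 4^{r+1} − 8 + 6 = 4^{r+1} − 2.
This completes the inductive step, so P(k) = 4^k − 2 for all k ≥ 0.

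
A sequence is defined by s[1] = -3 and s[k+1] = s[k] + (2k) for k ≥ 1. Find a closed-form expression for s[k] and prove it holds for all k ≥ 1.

Claim: s[k] = k^2 − k − 3.

Base case: s[1] = -3, and 1^2 − 1 − 3 = -3.
Assume s[j] = j^2 − j − 3.
Then s[j+1] = s[j] + (2j) = (j^2 − j − 3) + (2j) = j^2 + j − 3,
and (j+1)^2 − (j+1) − 3 = j^2 + j − 3.
Hence s[k] = k^2 − k − 3 for every k ≥ 1, by induction.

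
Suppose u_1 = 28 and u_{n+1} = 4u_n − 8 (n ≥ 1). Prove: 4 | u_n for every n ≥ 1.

Base case: u_1 = 28 = 4·7, so 4 | u_1.
Assume 4 | u_r, so u_r = 4t for some integer t.
Then u_{r+1} = 4u_r − 8 = 4·(4t) − 8 = 4(4t − 2), so 4 | u_{r+1}.
This completes the inductive step, so 4 | u_n for all n ≥ 1.

4 | u_n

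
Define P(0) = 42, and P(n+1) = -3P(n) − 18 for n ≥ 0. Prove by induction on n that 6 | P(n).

Base case: P(0) = 42 = 6·7, so 6 | P(0).
Assume 6 | P(k), so P(k) = 6t for some integer t.
Then P(k+1) = -3P(k) − 18 = -3·(6t) − 18 = 6(-3t − 3), so 6 | P(k+1).
By induction, 6 | P(n) for all n ≥ 0.

6 | P(n)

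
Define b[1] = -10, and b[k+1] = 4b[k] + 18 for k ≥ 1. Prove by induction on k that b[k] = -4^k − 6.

Base case: b[1] = -10, and -4^1 − 6 = -4 − 6 = -10.
Assume b[r] = -4^r − 6 for some r ≥ 1.
Then b[r+1] = 4b[r] + 18 = 4·(-4^r − 6) + 18 = -4^{r+1} − 24 + 18 = -4^{r+1} − 6.
This completes the inductive step, so b[k] = -4^k − 6 for all k ≥ 1.

b[k] = -4^k − 6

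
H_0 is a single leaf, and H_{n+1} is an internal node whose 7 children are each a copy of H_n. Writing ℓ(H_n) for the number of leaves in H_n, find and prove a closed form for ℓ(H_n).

Claim: ℓ(H_n) = 7^n.

Base case: ℓ(H_0) = 1, and 7^0 = 1.
Assume ℓ(H_k) = 7^k.
Then ℓ(H_{k+1}) = 7·ℓ(H_k) = 7·7^k = 7^{k+1}.
This completes the inductive step, so ℓ(H_n) = 7^n for all n ≥ 0.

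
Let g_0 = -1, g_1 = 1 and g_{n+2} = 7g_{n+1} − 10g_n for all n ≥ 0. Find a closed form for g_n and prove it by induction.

Claim: g_n = 5^n − 2·2^n.

Base cases: g_0 = -1 and 5^0 − 2·2^0 = -1; g_1 = 1 and 5^1 − 2·2^1 = 1.
Assume g_j = 5^j − 2·2^j for all 0 ≤ j ≤ r, where r ≥ 1.
Then g_{r+1} = 7g_r − 10g_{r−1} = 7·(5^r − 2·2^r) − 10·(5^{r−1} − 2·2^{r−1}) = (7·5 − 10)5^{r−1} − 2·(7·2 − 10)2^{r−1} = 25·5^{r−1} − 8·2^{r−1} = 5^{r+1} − 2·2^{r+1}.
So the formula holds for r+1, and by strong induction g_n = 5^n − 2·2^n for all n ≥ 0.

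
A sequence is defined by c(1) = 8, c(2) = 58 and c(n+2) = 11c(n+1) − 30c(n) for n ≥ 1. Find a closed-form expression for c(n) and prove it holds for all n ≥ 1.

Claim: c(n) = 3·6^n − 2·5^n.

Base cases: c(1) = 8 and 3·6^1 − 2·5^1 = 8; c(2) = 58 and 3·6^2 − 2·5^2 = 58.
Assume c(j) = 3·6^j − 2·5^j for all 1 ≤ j ≤ m, where m ≥ 2.
Then c(m+1) = 11c(m) − 30c(m−1) = 11·(3·6^m − 2·5^m) − 30·(3·6^{m−1} − 2·5^{m−1}) = 3·(11·6 − 30)6^{m−1} − 2·(11·5 − 30)5^{m−1} = 108·6^{m−1} − 50·5^{m−1} = 3·6^{m+1} − 2·5^{m+1}.
By strong induction, c(n) = 3·6^n − 2·5^n for all n ≥ 1.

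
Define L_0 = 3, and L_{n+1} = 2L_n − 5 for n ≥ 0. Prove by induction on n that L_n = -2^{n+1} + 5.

Base case: L_0 = 3, and -2^{0+1} + 5 = -2 + 5 = 3.
Assume L_m = -2^{m+1} + 5 for some m ≥ 0.
Then L_{m+1} = 2L_m − 5 = 2·(-2^{m+1} + 5) − 5 = -2^{m+2} + 10 − 5 = -2^{m+2} + 5.
So the formula holds for m+1, and by induction L_n = -2^{n+1} + 5 for all n ≥ 0.

L_n = -2^{n+1} + 5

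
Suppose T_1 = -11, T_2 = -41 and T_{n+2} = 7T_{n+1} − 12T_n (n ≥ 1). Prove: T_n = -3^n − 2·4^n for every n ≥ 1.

Base cases: T_1 = -11 and -3^1 − 2·4^1 = -11; T_2 = -41 and -3^2 − 2·4^2 = -41.
Assume T_j = -3^j − 2·4^j for all 1 ≤ j ≤ r, where r ≥ 2.
Then T_{r+1} = 7T_r − 12T_{r−1} = 7·(-3^r − 2·4^r) − 12·(-3^{r−1} − 2·4^{r−1}) = -(7·3 − 12)3^{r−1} − 2·(7·4 − 12)4^{r−1} = -9·3^{r−1} − 32·4^{r−1} = -3^{r+1} − 2·4^{r+1}.
So the formula holds for r+1, and by strong induction T_n = -3^n − 2·4^n for all n ≥ 1.

T_n = -3^n − 2·4^n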